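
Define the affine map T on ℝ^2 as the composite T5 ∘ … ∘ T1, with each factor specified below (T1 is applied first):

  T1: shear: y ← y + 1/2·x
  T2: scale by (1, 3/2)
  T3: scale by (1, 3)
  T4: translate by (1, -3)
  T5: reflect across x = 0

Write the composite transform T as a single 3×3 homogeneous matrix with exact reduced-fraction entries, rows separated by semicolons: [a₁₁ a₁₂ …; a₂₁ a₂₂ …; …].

T = [-1 0 -1; 9/4 9/2 -3; 0 0 1]

T1 = [1 0 0; 1/2 1 0; 0 0 1]
T2·T1 = [1 0 0; 3/4 3/2 0; 0 0 1]
T3·…·T1 = [1 0 0; 9/4 9/2 0; 0 0 1]
T4·…·T1 = [1 0 1; 9/4 9/2 -3; 0 0 1]
T5·…·T1 = [-1 0 -1; 9/4 9/2 -3; 0 0 1]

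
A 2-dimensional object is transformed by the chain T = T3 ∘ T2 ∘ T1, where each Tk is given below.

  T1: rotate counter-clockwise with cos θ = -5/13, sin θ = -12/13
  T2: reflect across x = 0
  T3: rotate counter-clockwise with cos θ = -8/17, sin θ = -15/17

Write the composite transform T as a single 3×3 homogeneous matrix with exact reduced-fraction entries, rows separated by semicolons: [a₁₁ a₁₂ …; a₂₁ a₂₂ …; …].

T = [-220/221 21/221 0; 21/221 220/221 0; 0 0 1]

T1 = [-5/13 12/13 0; -12/13 -5/13 0; 0 0 1]
T2·T1 = [5/13 -12/13 0; -12/13 -5/13 0; 0 0 1]
T3·…·T1 = [-220/221 21/221 0; 21/221 220/221 0; 0 0 1]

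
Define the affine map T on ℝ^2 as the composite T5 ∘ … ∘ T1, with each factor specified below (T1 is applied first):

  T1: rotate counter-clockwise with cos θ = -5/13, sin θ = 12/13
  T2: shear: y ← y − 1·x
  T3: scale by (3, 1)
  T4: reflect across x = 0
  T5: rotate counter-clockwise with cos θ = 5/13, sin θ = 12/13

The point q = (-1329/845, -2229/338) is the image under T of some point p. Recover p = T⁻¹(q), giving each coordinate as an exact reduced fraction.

T1 = [-5/13 -12/13 0; 12/13 -5/13 0; 0 0 1]
T2·T1 = [-5/13 -12/13 0; 17/13 7/13 0; 0 0 1]
T3·…·T1 = [-15/13 -36/13 0; 17/13 7/13 0; 0 0 1]
T4·…·T1 = [15/13 36/13 0; 17/13 7/13 0; 0 0 1]
T5·…·T1 = [-129/169 96/169 0; 265/169 467/169 0; 0 0 1]
det M = -3; M⁻¹ = [-467/507 32/169 0; 265/507 43/169 0; 0 0 1]
M⁻¹ · (-1329/845, -2229/338)ᵀ = (1/5, -5/2)ᵀ

p = (1/5, -5/2)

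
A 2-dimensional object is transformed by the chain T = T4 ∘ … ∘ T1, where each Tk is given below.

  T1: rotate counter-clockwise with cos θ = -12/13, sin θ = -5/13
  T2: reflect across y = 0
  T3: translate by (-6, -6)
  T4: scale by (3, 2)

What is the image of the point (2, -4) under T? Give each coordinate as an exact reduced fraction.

T1 rotate counter-clockwise with cos θ = -12/13, sin θ = -5/13: (2, -4) → (-44/13, 38/13)
T2 reflect across y = 0: (-44/13, 38/13) → (-44/13, -38/13)
T3 translate by (-6, -6): (-44/13, -38/13) → (-122/13, -116/13)
T4 scale by (3, 2): (-122/13, -116/13) → (-366/13, -232/13)

T(p) = (-366/13, -232/13)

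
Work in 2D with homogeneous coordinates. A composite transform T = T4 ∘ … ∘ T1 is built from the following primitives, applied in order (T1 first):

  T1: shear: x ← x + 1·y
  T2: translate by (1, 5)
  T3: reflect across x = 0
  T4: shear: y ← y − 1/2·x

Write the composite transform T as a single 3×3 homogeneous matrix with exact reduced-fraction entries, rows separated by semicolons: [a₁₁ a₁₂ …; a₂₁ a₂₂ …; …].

T = [-1 -1 -1; 1/2 3/2 11/2; 0 0 1]

T1 = [1 1 0; 0 1 0; 0 0 1]
T2·T1 = [1 1 1; 0 1 5; 0 0 1]
T3·…·T1 = [-1 -1 -1; 0 1 5; 0 0 1]
T4·…·T1 = [-1 -1 -1; 1/2 3/2 11/2; 0 0 1]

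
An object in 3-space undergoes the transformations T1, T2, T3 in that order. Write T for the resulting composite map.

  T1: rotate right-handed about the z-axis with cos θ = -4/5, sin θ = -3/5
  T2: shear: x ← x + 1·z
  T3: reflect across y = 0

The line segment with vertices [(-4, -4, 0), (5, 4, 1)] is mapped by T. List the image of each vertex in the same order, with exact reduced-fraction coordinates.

T1 rotate right-handed about the z-axis with cos θ = -4/5, sin θ = -3/5: (-4, -4, 0) → (4/5, 28/5, 0); (5, 4, 1) → (-8/5, -31/5, 1)
T2 shear: x ← x + 1·z: (4/5, 28/5, 0) → (4/5, 28/5, 0); (-8/5, -31/5, 1) → (-3/5, -31/5, 1)
T3 reflect across y = 0: (4/5, 28/5, 0) → (4/5, -28/5, 0); (-3/5, -31/5, 1) → (-3/5, 31/5, 1)

image vertices: (4/5, -28/5, 0), (-3/5, 31/5, 1)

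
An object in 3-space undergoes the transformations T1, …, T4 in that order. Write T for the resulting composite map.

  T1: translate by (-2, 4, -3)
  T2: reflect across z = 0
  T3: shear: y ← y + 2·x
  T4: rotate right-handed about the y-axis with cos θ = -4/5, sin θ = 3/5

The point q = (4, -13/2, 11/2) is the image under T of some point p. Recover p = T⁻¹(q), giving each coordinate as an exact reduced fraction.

p = (-9/2, 5/2, 5)

T1 = [1 0 0 -2; 0 1 0 4; 0 0 1 -3; 0 0 0 1]
T2·T1 = [1 0 0 -2; 0 1 0 4; 0 0 -1 3; 0 0 0 1]
T3·…·T1 = [1 0 0 -2; 2 1 0 0; 0 0 -1 3; 0 0 0 1]
T4·…·T1 = [-4/5 0 -3/5 17/5; 2 1 0 0; -3/5 0 4/5 -6/5; 0 0 0 1]
det M = -1; M⁻¹ = [-4/5 0 -3/5 2; 8/5 1 6/5 -4; -3/5 0 4/5 3; 0 0 0 1]
M⁻¹ · (4, -13/2, 11/2)ᵀ = (-9/2, 5/2, 5)ᵀ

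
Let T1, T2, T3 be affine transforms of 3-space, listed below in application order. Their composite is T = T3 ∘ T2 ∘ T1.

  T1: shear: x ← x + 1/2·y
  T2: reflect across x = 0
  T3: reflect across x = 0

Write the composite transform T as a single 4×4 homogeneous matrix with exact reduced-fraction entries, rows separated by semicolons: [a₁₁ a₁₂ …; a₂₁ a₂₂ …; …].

T1 = [1 1/2 0 0; 0 1 0 0; 0 0 1 0; 0 0 0 1]
T2·T1 = [-1 -1/2 0 0; 0 1 0 0; 0 0 1 0; 0 0 0 1]
T3·…·T1 = [1 1/2 0 0; 0 1 0 0; 0 0 1 0; 0 0 0 1]

T = [1 1/2 0 0; 0 1 0 0; 0 0 1 0; 0 0 0 1]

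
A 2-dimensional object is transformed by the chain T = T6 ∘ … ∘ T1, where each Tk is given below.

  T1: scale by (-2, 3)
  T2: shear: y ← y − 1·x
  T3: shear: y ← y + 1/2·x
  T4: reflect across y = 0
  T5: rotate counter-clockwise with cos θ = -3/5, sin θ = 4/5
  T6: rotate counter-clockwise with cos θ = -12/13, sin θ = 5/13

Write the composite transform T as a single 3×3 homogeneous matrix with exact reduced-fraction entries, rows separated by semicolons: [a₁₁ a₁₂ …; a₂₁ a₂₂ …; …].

T1 = [-2 0 0; 0 3 0; 0 0 1]
T2·T1 = [-2 0 0; 2 3 0; 0 0 1]
T3·…·T1 = [-2 0 0; 1 3 0; 0 0 1]
T4·…·T1 = [-2 0 0; -1 -3 0; 0 0 1]
T5·…·T1 = [2 12/5 0; -1 9/5 0; 0 0 1]
T6·…·T1 = [-19/13 -189/65 0; 22/13 -48/65 0; 0 0 1]

T = [-19/13 -189/65 0; 22/13 -48/65 0; 0 0 1]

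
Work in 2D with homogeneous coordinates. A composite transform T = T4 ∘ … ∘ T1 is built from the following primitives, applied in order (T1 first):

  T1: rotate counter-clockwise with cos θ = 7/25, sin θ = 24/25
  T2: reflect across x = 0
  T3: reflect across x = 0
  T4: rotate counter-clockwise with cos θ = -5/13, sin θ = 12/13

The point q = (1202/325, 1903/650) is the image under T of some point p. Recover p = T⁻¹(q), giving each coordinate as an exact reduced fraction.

T1 = [7/25 -24/25 0; 24/25 7/25 0; 0 0 1]
T2·T1 = [-7/25 24/25 0; 24/25 7/25 0; 0 0 1]
T3·…·T1 = [7/25 -24/25 0; 24/25 7/25 0; 0 0 1]
T4·…·T1 = [-323/325 36/325 0; -36/325 -323/325 0; 0 0 1]
det M = 1; M⁻¹ = [-323/325 -36/325 0; 36/325 -323/325 0; 0 0 1]
M⁻¹ · (1202/325, 1903/650)ᵀ = (-4, -5/2)ᵀ

p = (-4, -5/2)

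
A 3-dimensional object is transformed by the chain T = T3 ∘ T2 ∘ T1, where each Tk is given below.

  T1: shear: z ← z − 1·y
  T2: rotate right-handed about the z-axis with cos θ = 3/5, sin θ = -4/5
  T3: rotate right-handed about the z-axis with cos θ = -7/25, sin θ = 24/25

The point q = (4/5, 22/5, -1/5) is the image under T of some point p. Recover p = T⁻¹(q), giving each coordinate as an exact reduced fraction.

p = (4, 2, 9/5)

T1 = [1 0 0 0; 0 1 0 0; 0 -1 1 0; 0 0 0 1]
T2·T1 = [3/5 4/5 0 0; -4/5 3/5 0 0; 0 -1 1 0; 0 0 0 1]
T3·…·T1 = [3/5 -4/5 0 0; 4/5 3/5 0 0; 0 -1 1 0; 0 0 0 1]
det M = 1; M⁻¹ = [3/5 4/5 0 0; -4/5 3/5 0 0; -4/5 3/5 1 0; 0 0 0 1]
M⁻¹ · (4/5, 22/5, -1/5)ᵀ = (4, 2, 9/5)ᵀ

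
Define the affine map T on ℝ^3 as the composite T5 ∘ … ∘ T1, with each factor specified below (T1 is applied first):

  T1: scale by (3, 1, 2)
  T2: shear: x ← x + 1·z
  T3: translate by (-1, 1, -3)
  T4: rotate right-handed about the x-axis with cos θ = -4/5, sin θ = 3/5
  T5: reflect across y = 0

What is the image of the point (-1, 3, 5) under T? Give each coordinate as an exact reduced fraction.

T(p) = (6, 37/5, -16/5)

T1 scale by (3, 1, 2): (-1, 3, 5) → (-3, 3, 10)
T2 shear: x ← x + 1·z: (-3, 3, 10) → (7, 3, 10)
T3 translate by (-1, 1, -3): (7, 3, 10) → (6, 4, 7)
T4 rotate right-handed about the x-axis with cos θ = -4/5, sin θ = 3/5: (6, 4, 7) → (6, -37/5, -16/5)
T5 reflect across y = 0: (6, -37/5, -16/5) → (6, 37/5, -16/5)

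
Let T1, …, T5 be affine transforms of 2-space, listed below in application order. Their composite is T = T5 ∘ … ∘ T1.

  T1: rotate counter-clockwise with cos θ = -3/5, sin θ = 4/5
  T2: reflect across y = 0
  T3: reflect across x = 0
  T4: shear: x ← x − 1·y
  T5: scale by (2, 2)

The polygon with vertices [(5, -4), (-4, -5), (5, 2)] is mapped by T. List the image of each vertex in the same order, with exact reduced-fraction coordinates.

T1 rotate counter-clockwise with cos θ = -3/5, sin θ = 4/5: (5, -4) → (1/5, 32/5); (-4, -5) → (32/5, -1/5); (5, 2) → (-23/5, 14/5)
T2 reflect across y = 0: (1/5, 32/5) → (1/5, -32/5); (32/5, -1/5) → (32/5, 1/5); (-23/5, 14/5) → (-23/5, -14/5)
T3 reflect across x = 0: (1/5, -32/5) → (-1/5, -32/5); (32/5, 1/5) → (-32/5, 1/5); (-23/5, -14/5) → (23/5, -14/5)
T4 shear: x ← x − 1·y: (-1/5, -32/5) → (31/5, -32/5); (-32/5, 1/5) → (-33/5, 1/5); (23/5, -14/5) → (37/5, -14/5)
T5 scale by (2, 2): (31/5, -32/5) → (62/5, -64/5); (-33/5, 1/5) → (-66/5, 2/5); (37/5, -14/5) → (74/5, -28/5)

image vertices: (62/5, -64/5), (-66/5, 2/5), (74/5, -28/5)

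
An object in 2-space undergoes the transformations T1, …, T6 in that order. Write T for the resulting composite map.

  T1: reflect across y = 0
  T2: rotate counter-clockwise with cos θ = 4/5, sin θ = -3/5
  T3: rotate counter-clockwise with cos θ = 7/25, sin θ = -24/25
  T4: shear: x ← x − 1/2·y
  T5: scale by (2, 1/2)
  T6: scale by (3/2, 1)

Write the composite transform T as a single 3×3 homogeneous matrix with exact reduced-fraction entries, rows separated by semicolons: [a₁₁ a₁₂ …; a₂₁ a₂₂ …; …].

T = [87/250 -417/125 0; -117/250 22/125 0; 0 0 1]

T1 = [1 0 0; 0 -1 0; 0 0 1]
T2·T1 = [4/5 -3/5 0; -3/5 -4/5 0; 0 0 1]
T3·…·T1 = [-44/125 -117/125 0; -117/125 44/125 0; 0 0 1]
T4·…·T1 = [29/250 -139/125 0; -117/125 44/125 0; 0 0 1]
T5·…·T1 = [29/125 -278/125 0; -117/250 22/125 0; 0 0 1]
T6·…·T1 = [87/250 -417/125 0; -117/250 22/125 0; 0 0 1]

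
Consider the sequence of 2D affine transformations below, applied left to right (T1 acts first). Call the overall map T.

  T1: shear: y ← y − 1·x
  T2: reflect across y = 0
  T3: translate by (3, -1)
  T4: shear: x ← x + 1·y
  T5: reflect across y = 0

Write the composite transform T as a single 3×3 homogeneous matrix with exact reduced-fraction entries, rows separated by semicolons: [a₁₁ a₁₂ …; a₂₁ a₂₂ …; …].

T = [2 -1 2; -1 1 1; 0 0 1]

T1 = [1 0 0; -1 1 0; 0 0 1]
T2·T1 = [1 0 0; 1 -1 0; 0 0 1]
T3·…·T1 = [1 0 3; 1 -1 -1; 0 0 1]
T4·…·T1 = [2 -1 2; 1 -1 -1; 0 0 1]
T5·…·T1 = [2 -1 2; -1 1 1; 0 0 1]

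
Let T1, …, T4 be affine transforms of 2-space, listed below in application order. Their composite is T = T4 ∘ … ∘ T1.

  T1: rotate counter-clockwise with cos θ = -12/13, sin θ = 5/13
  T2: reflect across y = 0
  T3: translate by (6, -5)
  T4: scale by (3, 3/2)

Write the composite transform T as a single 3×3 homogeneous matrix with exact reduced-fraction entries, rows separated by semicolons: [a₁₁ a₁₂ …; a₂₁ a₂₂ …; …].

T = [-36/13 -15/13 18; -15/26 18/13 -15/2; 0 0 1]

T1 = [-12/13 -5/13 0; 5/13 -12/13 0; 0 0 1]
T2·T1 = [-12/13 -5/13 0; -5/13 12/13 0; 0 0 1]
T3·…·T1 = [-12/13 -5/13 6; -5/13 12/13 -5; 0 0 1]
T4·…·T1 = [-36/13 -15/13 18; -15/26 18/13 -15/2; 0 0 1]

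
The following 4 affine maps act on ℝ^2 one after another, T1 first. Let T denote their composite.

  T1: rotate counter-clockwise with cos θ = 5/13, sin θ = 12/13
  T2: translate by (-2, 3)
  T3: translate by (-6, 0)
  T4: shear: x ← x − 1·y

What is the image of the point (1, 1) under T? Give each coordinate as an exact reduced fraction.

T(p) = (-167/13, 56/13)

T1 rotate counter-clockwise with cos θ = 5/13, sin θ = 12/13: (1, 1) → (-7/13, 17/13)
T2 translate by (-2, 3): (-7/13, 17/13) → (-33/13, 56/13)
T3 translate by (-6, 0): (-33/13, 56/13) → (-111/13, 56/13)
T4 shear: x ← x − 1·y: (-111/13, 56/13) → (-167/13, 56/13)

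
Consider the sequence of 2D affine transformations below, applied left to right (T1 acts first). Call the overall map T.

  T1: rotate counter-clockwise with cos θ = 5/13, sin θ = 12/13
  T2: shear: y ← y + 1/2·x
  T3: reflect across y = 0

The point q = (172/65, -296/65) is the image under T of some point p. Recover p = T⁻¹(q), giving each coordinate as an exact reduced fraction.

p = (4, -6/5)

T1 = [5/13 -12/13 0; 12/13 5/13 0; 0 0 1]
T2·T1 = [5/13 -12/13 0; 29/26 -1/13 0; 0 0 1]
T3·…·T1 = [5/13 -12/13 0; -29/26 1/13 0; 0 0 1]
det M = -1; M⁻¹ = [-1/13 -12/13 0; -29/26 -5/13 0; 0 0 1]
M⁻¹ · (172/65, -296/65)ᵀ = (4, -6/5)ᵀ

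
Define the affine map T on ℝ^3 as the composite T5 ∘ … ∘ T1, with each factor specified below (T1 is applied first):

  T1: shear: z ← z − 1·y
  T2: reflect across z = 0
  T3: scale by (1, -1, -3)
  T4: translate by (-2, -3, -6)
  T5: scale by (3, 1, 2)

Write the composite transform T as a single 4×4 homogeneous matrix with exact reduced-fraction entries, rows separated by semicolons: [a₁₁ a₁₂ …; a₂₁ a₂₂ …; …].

T1 = [1 0 0 0; 0 1 0 0; 0 -1 1 0; 0 0 0 1]
T2·T1 = [1 0 0 0; 0 1 0 0; 0 1 -1 0; 0 0 0 1]
T3·…·T1 = [1 0 0 0; 0 -1 0 0; 0 -3 3 0; 0 0 0 1]
T4·…·T1 = [1 0 0 -2; 0 -1 0 -3; 0 -3 3 -6; 0 0 0 1]
T5·…·T1 = [3 0 0 -6; 0 -1 0 -3; 0 -6 6 -12; 0 0 0 1]

T = [3 0 0 -6; 0 -1 0 -3; 0 -6 6 -12; 0 0 0 1]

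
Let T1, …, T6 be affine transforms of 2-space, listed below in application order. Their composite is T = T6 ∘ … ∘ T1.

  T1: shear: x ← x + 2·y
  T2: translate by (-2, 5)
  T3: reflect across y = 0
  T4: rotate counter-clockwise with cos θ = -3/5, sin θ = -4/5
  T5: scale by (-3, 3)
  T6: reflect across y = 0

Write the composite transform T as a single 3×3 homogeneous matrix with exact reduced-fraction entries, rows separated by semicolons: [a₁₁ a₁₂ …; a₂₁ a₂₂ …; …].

T1 = [1 2 0; 0 1 0; 0 0 1]
T2·T1 = [1 2 -2; 0 1 5; 0 0 1]
T3·…·T1 = [1 2 -2; 0 -1 -5; 0 0 1]
T4·…·T1 = [-3/5 -2 -14/5; -4/5 -1 23/5; 0 0 1]
T5·…·T1 = [9/5 6 42/5; -12/5 -3 69/5; 0 0 1]
T6·…·T1 = [9/5 6 42/5; 12/5 3 -69/5; 0 0 1]

T = [9/5 6 42/5; 12/5 3 -69/5; 0 0 1]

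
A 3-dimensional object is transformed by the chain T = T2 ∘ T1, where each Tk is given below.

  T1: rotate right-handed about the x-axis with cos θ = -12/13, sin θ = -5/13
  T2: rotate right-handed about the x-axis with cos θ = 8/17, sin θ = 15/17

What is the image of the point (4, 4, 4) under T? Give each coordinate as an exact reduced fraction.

T1 rotate right-handed about the x-axis with cos θ = -12/13, sin θ = -5/13: (4, 4, 4) → (4, -28/13, -68/13)
T2 rotate right-handed about the x-axis with cos θ = 8/17, sin θ = 15/17: (4, -28/13, -68/13) → (4, 796/221, -964/221)

T(p) = (4, 796/221, -964/221)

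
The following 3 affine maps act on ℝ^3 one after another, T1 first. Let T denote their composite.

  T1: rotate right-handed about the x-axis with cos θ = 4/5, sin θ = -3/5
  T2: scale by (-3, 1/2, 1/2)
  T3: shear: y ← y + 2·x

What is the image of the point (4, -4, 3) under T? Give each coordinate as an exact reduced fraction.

T1 rotate right-handed about the x-axis with cos θ = 4/5, sin θ = -3/5: (4, -4, 3) → (4, -7/5, 24/5)
T2 scale by (-3, 1/2, 1/2): (4, -7/5, 24/5) → (-12, -7/10, 12/5)
T3 shear: y ← y + 2·x: (-12, -7/10, 12/5) → (-12, -247/10, 12/5)

T(p) = (-12, -247/10, 12/5)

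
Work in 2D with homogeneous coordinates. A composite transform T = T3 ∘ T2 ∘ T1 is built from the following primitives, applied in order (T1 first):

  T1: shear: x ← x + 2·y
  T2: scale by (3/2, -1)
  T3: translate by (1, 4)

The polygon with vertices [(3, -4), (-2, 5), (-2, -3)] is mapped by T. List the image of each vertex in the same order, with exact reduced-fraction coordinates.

T1 shear: x ← x + 2·y: (3, -4) → (-5, -4); (-2, 5) → (8, 5); (-2, -3) → (-8, -3)
T2 scale by (3/2, -1): (-5, -4) → (-15/2, 4); (8, 5) → (12, -5); (-8, -3) → (-12, 3)
T3 translate by (1, 4): (-15/2, 4) → (-13/2, 8); (12, -5) → (13, -1); (-12, 3) → (-11, 7)

image vertices: (-13/2, 8), (13, -1), (-11, 7)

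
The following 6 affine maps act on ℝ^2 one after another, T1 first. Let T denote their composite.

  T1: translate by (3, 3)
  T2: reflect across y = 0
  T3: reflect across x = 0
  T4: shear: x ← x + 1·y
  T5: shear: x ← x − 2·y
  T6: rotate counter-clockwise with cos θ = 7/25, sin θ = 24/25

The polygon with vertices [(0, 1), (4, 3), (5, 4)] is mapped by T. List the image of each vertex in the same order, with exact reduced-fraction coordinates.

image vertices: (103/25, -4/25), (137/25, -66/25), (161/25, -73/25)

T1 translate by (3, 3): (0, 1) → (3, 4); (4, 3) → (7, 6); (5, 4) → (8, 7)
T2 reflect across y = 0: (3, 4) → (3, -4); (7, 6) → (7, -6); (8, 7) → (8, -7)
T3 reflect across x = 0: (3, -4) → (-3, -4); (7, -6) → (-7, -6); (8, -7) → (-8, -7)
T4 shear: x ← x + 1·y: (-3, -4) → (-7, -4); (-7, -6) → (-13, -6); (-8, -7) → (-15, -7)
T5 shear: x ← x − 2·y: (-7, -4) → (1, -4); (-13, -6) → (-1, -6); (-15, -7) → (-1, -7)
T6 rotate counter-clockwise with cos θ = 7/25, sin θ = 24/25: (1, -4) → (103/25, -4/25); (-1, -6) → (137/25, -66/25); (-1, -7) → (161/25, -73/25)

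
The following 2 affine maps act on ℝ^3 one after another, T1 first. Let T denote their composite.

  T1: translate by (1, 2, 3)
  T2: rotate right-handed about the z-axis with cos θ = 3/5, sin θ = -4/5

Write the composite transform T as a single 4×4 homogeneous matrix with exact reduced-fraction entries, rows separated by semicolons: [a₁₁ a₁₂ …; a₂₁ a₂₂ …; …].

T = [3/5 4/5 0 11/5; -4/5 3/5 0 2/5; 0 0 1 3; 0 0 0 1]

T1 = [1 0 0 1; 0 1 0 2; 0 0 1 3; 0 0 0 1]
T2·T1 = [3/5 4/5 0 11/5; -4/5 3/5 0 2/5; 0 0 1 3; 0 0 0 1]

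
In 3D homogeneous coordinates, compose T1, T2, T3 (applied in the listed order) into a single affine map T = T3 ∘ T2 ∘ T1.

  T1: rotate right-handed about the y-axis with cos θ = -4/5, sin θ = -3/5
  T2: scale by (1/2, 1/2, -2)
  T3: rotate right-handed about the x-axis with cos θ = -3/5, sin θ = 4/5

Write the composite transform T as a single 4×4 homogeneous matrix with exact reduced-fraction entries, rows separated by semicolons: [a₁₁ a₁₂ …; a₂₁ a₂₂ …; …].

T = [-2/5 0 -3/10 0; 24/25 -3/10 -32/25 0; 18/25 2/5 -24/25 0; 0 0 0 1]

T1 = [-4/5 0 -3/5 0; 0 1 0 0; 3/5 0 -4/5 0; 0 0 0 1]
T2·T1 = [-2/5 0 -3/10 0; 0 1/2 0 0; -6/5 0 8/5 0; 0 0 0 1]
T3·…·T1 = [-2/5 0 -3/10 0; 24/25 -3/10 -32/25 0; 18/25 2/5 -24/25 0; 0 0 0 1]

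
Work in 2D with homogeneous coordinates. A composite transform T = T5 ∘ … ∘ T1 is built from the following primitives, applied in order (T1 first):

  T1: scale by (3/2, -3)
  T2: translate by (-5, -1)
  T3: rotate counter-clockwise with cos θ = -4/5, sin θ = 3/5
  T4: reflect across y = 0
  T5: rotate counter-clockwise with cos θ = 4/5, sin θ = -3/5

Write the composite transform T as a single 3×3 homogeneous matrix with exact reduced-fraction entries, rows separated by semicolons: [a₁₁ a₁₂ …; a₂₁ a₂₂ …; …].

T = [-3/2 0 5; 0 -3 -1; 0 0 1]

T1 = [3/2 0 0; 0 -3 0; 0 0 1]
T2·T1 = [3/2 0 -5; 0 -3 -1; 0 0 1]
T3·…·T1 = [-6/5 9/5 23/5; 9/10 12/5 -11/5; 0 0 1]
T4·…·T1 = [-6/5 9/5 23/5; -9/10 -12/5 11/5; 0 0 1]
T5·…·T1 = [-3/2 0 5; 0 -3 -1; 0 0 1]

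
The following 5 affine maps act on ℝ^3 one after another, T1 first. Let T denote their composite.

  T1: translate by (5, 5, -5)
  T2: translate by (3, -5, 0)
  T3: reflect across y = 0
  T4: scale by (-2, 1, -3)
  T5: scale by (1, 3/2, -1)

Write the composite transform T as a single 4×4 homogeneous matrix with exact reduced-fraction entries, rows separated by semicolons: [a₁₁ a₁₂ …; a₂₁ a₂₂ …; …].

T1 = [1 0 0 5; 0 1 0 5; 0 0 1 -5; 0 0 0 1]
T2·T1 = [1 0 0 8; 0 1 0 0; 0 0 1 -5; 0 0 0 1]
T3·…·T1 = [1 0 0 8; 0 -1 0 0; 0 0 1 -5; 0 0 0 1]
T4·…·T1 = [-2 0 0 -16; 0 -1 0 0; 0 0 -3 15; 0 0 0 1]
T5·…·T1 = [-2 0 0 -16; 0 -3/2 0 0; 0 0 3 -15; 0 0 0 1]

T = [-2 0 0 -16; 0 -3/2 0 0; 0 0 3 -15; 0 0 0 1]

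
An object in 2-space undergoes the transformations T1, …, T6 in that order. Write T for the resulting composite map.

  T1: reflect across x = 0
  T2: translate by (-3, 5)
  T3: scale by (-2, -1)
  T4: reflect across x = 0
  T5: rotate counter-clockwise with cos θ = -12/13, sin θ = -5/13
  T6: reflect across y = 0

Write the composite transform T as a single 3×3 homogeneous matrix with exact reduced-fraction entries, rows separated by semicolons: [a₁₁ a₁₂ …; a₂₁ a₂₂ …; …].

T = [24/13 -5/13 47/13; -10/13 -12/13 -90/13; 0 0 1]

T1 = [-1 0 0; 0 1 0; 0 0 1]
T2·T1 = [-1 0 -3; 0 1 5; 0 0 1]
T3·…·T1 = [2 0 6; 0 -1 -5; 0 0 1]
T4·…·T1 = [-2 0 -6; 0 -1 -5; 0 0 1]
T5·…·T1 = [24/13 -5/13 47/13; 10/13 12/13 90/13; 0 0 1]
T6·…·T1 = [24/13 -5/13 47/13; -10/13 -12/13 -90/13; 0 0 1]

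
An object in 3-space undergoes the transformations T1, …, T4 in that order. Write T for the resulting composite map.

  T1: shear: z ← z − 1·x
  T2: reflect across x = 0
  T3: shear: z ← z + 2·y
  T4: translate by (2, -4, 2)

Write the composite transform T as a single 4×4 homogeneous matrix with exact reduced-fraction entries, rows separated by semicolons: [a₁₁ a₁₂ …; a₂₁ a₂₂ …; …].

T = [-1 0 0 2; 0 1 0 -4; -1 2 1 2; 0 0 0 1]

T1 = [1 0 0 0; 0 1 0 0; -1 0 1 0; 0 0 0 1]
T2·T1 = [-1 0 0 0; 0 1 0 0; -1 0 1 0; 0 0 0 1]
T3·…·T1 = [-1 0 0 0; 0 1 0 0; -1 2 1 0; 0 0 0 1]
T4·…·T1 = [-1 0 0 2; 0 1 0 -4; -1 2 1 2; 0 0 0 1]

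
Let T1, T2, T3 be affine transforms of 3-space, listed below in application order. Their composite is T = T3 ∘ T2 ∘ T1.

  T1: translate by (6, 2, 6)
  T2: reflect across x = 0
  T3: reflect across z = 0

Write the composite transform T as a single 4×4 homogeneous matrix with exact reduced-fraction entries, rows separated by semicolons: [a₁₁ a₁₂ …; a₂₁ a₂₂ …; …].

T = [-1 0 0 -6; 0 1 0 2; 0 0 -1 -6; 0 0 0 1]

T1 = [1 0 0 6; 0 1 0 2; 0 0 1 6; 0 0 0 1]
T2·T1 = [-1 0 0 -6; 0 1 0 2; 0 0 1 6; 0 0 0 1]
T3·…·T1 = [-1 0 0 -6; 0 1 0 2; 0 0 -1 -6; 0 0 0 1]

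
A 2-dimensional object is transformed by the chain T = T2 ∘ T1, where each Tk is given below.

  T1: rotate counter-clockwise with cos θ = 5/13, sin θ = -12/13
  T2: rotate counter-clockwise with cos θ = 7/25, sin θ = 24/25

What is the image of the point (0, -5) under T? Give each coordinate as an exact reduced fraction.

T(p) = (36/65, -323/65)

T1 rotate counter-clockwise with cos θ = 5/13, sin θ = -12/13: (0, -5) → (-60/13, -25/13)
T2 rotate counter-clockwise with cos θ = 7/25, sin θ = 24/25: (-60/13, -25/13) → (36/65, -323/65)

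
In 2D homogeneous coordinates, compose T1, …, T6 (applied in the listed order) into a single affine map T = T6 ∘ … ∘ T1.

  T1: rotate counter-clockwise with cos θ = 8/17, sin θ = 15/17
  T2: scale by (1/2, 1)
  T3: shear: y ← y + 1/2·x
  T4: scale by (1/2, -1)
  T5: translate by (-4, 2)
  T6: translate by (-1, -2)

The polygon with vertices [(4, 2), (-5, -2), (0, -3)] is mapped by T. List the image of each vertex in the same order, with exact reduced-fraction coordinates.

T1 rotate counter-clockwise with cos θ = 8/17, sin θ = 15/17: (4, 2) → (2/17, 76/17); (-5, -2) → (-10/17, -91/17); (0, -3) → (45/17, -24/17)
T2 scale by (1/2, 1): (2/17, 76/17) → (1/17, 76/17); (-10/17, -91/17) → (-5/17, -91/17); (45/17, -24/17) → (45/34, -24/17)
T3 shear: y ← y + 1/2·x: (1/17, 76/17) → (1/17, 9/2); (-5/17, -91/17) → (-5/17, -11/2); (45/34, -24/17) → (45/34, -3/4)
T4 scale by (1/2, -1): (1/17, 9/2) → (1/34, -9/2); (-5/17, -11/2) → (-5/34, 11/2); (45/34, -3/4) → (45/68, 3/4)
T5 translate by (-4, 2): (1/34, -9/2) → (-135/34, -5/2); (-5/34, 11/2) → (-141/34, 15/2); (45/68, 3/4) → (-227/68, 11/4)
T6 translate by (-1, -2): (-135/34, -5/2) → (-169/34, -9/2); (-141/34, 15/2) → (-175/34, 11/2); (-227/68, 11/4) → (-295/68, 3/4)

image vertices: (-169/34, -9/2), (-175/34, 11/2), (-295/68, 3/4)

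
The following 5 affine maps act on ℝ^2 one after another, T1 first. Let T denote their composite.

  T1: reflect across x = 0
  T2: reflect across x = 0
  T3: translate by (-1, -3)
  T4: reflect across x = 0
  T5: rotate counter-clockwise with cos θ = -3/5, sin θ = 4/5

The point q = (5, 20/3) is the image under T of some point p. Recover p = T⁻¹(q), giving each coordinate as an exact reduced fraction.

p = (-4/3, -5)

T1 = [-1 0 0; 0 1 0; 0 0 1]
T2·T1 = [1 0 0; 0 1 0; 0 0 1]
T3·…·T1 = [1 0 -1; 0 1 -3; 0 0 1]
T4·…·T1 = [-1 0 1; 0 1 -3; 0 0 1]
T5·…·T1 = [3/5 -4/5 9/5; -4/5 -3/5 13/5; 0 0 1]
det M = -1; M⁻¹ = [3/5 -4/5 1; -4/5 -3/5 3; 0 0 1]
M⁻¹ · (5, 20/3)ᵀ = (-4/3, -5)ᵀ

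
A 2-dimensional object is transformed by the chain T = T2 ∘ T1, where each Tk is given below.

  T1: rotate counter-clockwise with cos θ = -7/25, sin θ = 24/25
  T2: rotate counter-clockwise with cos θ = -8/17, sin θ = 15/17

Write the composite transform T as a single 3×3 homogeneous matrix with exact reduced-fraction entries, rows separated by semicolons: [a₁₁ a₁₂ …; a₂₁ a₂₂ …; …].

T = [-304/425 297/425 0; -297/425 -304/425 0; 0 0 1]

T1 = [-7/25 -24/25 0; 24/25 -7/25 0; 0 0 1]
T2·T1 = [-304/425 297/425 0; -297/425 -304/425 0; 0 0 1]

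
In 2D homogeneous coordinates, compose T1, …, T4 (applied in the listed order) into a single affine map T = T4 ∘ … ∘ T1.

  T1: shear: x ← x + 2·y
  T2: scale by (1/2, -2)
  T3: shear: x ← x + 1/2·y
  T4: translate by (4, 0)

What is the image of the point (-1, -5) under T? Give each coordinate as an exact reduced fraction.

T(p) = (7/2, 10)

T1 shear: x ← x + 2·y: (-1, -5) → (-11, -5)
T2 scale by (1/2, -2): (-11, -5) → (-11/2, 10)
T3 shear: x ← x + 1/2·y: (-11/2, 10) → (-1/2, 10)
T4 translate by (4, 0): (-1/2, 10) → (7/2, 10)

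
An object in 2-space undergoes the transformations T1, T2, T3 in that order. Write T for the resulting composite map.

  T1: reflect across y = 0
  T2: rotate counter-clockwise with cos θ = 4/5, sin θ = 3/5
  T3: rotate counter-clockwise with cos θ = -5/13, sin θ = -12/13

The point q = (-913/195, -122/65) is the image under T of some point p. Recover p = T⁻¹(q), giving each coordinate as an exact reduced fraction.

T1 = [1 0 0; 0 -1 0; 0 0 1]
T2·T1 = [4/5 3/5 0; 3/5 -4/5 0; 0 0 1]
T3·…·T1 = [16/65 -63/65 0; -63/65 -16/65 0; 0 0 1]
det M = -1; M⁻¹ = [16/65 -63/65 0; -63/65 -16/65 0; 0 0 1]
M⁻¹ · (-913/195, -122/65)ᵀ = (2/3, 5)ᵀ

p = (2/3, 5)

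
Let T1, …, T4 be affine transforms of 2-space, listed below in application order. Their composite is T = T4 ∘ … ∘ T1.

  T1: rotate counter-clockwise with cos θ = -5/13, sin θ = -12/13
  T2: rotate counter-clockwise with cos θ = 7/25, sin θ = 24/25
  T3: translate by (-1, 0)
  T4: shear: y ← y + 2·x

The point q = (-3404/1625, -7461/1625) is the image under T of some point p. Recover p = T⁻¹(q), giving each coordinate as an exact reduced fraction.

T1 = [-5/13 12/13 0; -12/13 -5/13 0; 0 0 1]
T2·T1 = [253/325 204/325 0; -204/325 253/325 0; 0 0 1]
T3·…·T1 = [253/325 204/325 -1; -204/325 253/325 0; 0 0 1]
T4·…·T1 = [253/325 204/325 -1; 302/325 661/325 -2; 0 0 1]
det M = 1; M⁻¹ = [661/325 -204/325 253/325; -302/325 253/325 204/325; 0 0 1]
M⁻¹ · (-3404/1625, -7461/1625)ᵀ = (-3/5, -1)ᵀ

p = (-3/5, -1)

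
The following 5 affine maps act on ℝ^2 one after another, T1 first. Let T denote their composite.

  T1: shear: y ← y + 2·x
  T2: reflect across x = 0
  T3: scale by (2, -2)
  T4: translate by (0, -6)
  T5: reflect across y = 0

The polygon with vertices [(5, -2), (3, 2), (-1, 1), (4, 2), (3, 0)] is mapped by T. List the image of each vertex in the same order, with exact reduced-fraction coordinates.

T1 shear: y ← y + 2·x: (5, -2) → (5, 8); (3, 2) → (3, 8); (-1, 1) → (-1, -1); (4, 2) → (4, 10); (3, 0) → (3, 6)
T2 reflect across x = 0: (5, 8) → (-5, 8); (3, 8) → (-3, 8); (-1, -1) → (1, -1); (4, 10) → (-4, 10); (3, 6) → (-3, 6)
T3 scale by (2, -2): (-5, 8) → (-10, -16); (-3, 8) → (-6, -16); (1, -1) → (2, 2); (-4, 10) → (-8, -20); (-3, 6) → (-6, -12)
T4 translate by (0, -6): (-10, -16) → (-10, -22); (-6, -16) → (-6, -22); (2, 2) → (2, -4); (-8, -20) → (-8, -26); (-6, -12) → (-6, -18)
T5 reflect across y = 0: (-10, -22) → (-10, 22); (-6, -22) → (-6, 22); (2, -4) → (2, 4); (-8, -26) → (-8, 26); (-6, -18) → (-6, 18)

image vertices: (-10, 22), (-6, 22), (2, 4), (-8, 26), (-6, 18)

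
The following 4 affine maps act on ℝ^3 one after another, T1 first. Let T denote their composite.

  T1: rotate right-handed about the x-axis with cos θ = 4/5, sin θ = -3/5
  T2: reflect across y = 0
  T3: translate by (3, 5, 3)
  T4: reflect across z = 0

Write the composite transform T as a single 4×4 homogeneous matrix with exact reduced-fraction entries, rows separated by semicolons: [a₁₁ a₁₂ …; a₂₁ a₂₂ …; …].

T1 = [1 0 0 0; 0 4/5 3/5 0; 0 -3/5 4/5 0; 0 0 0 1]
T2·T1 = [1 0 0 0; 0 -4/5 -3/5 0; 0 -3/5 4/5 0; 0 0 0 1]
T3·…·T1 = [1 0 0 3; 0 -4/5 -3/5 5; 0 -3/5 4/5 3; 0 0 0 1]
T4·…·T1 = [1 0 0 3; 0 -4/5 -3/5 5; 0 3/5 -4/5 -3; 0 0 0 1]

T = [1 0 0 3; 0 -4/5 -3/5 5; 0 3/5 -4/5 -3; 0 0 0 1]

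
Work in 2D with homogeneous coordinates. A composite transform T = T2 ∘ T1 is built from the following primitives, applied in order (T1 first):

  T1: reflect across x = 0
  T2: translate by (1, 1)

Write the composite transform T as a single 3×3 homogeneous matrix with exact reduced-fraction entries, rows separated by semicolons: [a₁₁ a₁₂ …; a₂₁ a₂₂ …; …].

T1 = [-1 0 0; 0 1 0; 0 0 1]
T2·T1 = [-1 0 1; 0 1 1; 0 0 1]

T = [-1 0 1; 0 1 1; 0 0 1]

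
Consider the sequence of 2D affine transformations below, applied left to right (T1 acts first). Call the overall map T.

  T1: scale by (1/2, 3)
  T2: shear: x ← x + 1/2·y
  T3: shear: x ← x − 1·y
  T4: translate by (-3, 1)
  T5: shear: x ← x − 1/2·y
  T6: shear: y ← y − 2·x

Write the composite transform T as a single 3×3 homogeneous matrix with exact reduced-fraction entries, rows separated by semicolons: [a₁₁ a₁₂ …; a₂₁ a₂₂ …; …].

T = [1/2 -3 -7/2; -1 9 8; 0 0 1]

T1 = [1/2 0 0; 0 3 0; 0 0 1]
T2·T1 = [1/2 3/2 0; 0 3 0; 0 0 1]
T3·…·T1 = [1/2 -3/2 0; 0 3 0; 0 0 1]
T4·…·T1 = [1/2 -3/2 -3; 0 3 1; 0 0 1]
T5·…·T1 = [1/2 -3 -7/2; 0 3 1; 0 0 1]
T6·…·T1 = [1/2 -3 -7/2; -1 9 8; 0 0 1]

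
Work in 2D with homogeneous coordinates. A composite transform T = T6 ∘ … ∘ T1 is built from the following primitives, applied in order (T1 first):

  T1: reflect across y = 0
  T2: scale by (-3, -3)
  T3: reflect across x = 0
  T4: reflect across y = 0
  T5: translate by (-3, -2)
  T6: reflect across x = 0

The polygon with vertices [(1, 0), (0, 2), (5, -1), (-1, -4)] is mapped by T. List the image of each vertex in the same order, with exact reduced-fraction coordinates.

image vertices: (0, -2), (3, -8), (-12, 1), (6, 10)

T1 reflect across y = 0: (1, 0) → (1, 0); (0, 2) → (0, -2); (5, -1) → (5, 1); (-1, -4) → (-1, 4)
T2 scale by (-3, -3): (1, 0) → (-3, 0); (0, -2) → (0, 6); (5, 1) → (-15, -3); (-1, 4) → (3, -12)
T3 reflect across x = 0: (-3, 0) → (3, 0); (0, 6) → (0, 6); (-15, -3) → (15, -3); (3, -12) → (-3, -12)
T4 reflect across y = 0: (3, 0) → (3, 0); (0, 6) → (0, -6); (15, -3) → (15, 3); (-3, -12) → (-3, 12)
T5 translate by (-3, -2): (3, 0) → (0, -2); (0, -6) → (-3, -8); (15, 3) → (12, 1); (-3, 12) → (-6, 10)
T6 reflect across x = 0: (0, -2) → (0, -2); (-3, -8) → (3, -8); (12, 1) → (-12, 1); (-6, 10) → (6, 10)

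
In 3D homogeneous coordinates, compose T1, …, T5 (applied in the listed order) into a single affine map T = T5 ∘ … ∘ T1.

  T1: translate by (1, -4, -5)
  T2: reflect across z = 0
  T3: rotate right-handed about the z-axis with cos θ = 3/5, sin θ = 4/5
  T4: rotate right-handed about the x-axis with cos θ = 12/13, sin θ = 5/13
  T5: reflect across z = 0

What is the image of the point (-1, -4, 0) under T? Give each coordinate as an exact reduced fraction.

T(p) = (32/5, -413/65, -36/13)

T1 translate by (1, -4, -5): (-1, -4, 0) → (0, -8, -5)
T2 reflect across z = 0: (0, -8, -5) → (0, -8, 5)
T3 rotate right-handed about the z-axis with cos θ = 3/5, sin θ = 4/5: (0, -8, 5) → (32/5, -24/5, 5)
T4 rotate right-handed about the x-axis with cos θ = 12/13, sin θ = 5/13: (32/5, -24/5, 5) → (32/5, -413/65, 36/13)
T5 reflect across z = 0: (32/5, -413/65, 36/13) → (32/5, -413/65, -36/13)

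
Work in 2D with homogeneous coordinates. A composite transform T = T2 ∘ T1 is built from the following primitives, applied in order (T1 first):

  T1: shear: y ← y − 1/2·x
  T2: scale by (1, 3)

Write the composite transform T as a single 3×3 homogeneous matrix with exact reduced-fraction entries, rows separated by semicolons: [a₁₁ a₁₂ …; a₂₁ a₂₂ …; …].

T = [1 0 0; -3/2 3 0; 0 0 1]

T1 = [1 0 0; -1/2 1 0; 0 0 1]
T2·T1 = [1 0 0; -3/2 3 0; 0 0 1]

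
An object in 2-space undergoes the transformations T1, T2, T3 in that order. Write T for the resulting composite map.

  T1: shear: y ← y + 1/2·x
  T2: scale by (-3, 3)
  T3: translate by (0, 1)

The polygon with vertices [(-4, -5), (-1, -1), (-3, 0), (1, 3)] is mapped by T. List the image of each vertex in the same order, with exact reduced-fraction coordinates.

image vertices: (12, -20), (3, -7/2), (9, -7/2), (-3, 23/2)

T1 shear: y ← y + 1/2·x: (-4, -5) → (-4, -7); (-1, -1) → (-1, -3/2); (-3, 0) → (-3, -3/2); (1, 3) → (1, 7/2)
T2 scale by (-3, 3): (-4, -7) → (12, -21); (-1, -3/2) → (3, -9/2); (-3, -3/2) → (9, -9/2); (1, 7/2) → (-3, 21/2)
T3 translate by (0, 1): (12, -21) → (12, -20); (3, -9/2) → (3, -7/2); (9, -9/2) → (9, -7/2); (-3, 21/2) → (-3, 23/2)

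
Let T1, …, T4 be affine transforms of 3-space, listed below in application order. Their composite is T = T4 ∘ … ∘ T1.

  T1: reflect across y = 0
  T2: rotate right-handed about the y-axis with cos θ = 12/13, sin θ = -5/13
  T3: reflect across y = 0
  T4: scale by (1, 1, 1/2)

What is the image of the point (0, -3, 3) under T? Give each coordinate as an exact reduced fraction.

T1 reflect across y = 0: (0, -3, 3) → (0, 3, 3)
T2 rotate right-handed about the y-axis with cos θ = 12/13, sin θ = -5/13: (0, 3, 3) → (-15/13, 3, 36/13)
T3 reflect across y = 0: (-15/13, 3, 36/13) → (-15/13, -3, 36/13)
T4 scale by (1, 1, 1/2): (-15/13, -3, 36/13) → (-15/13, -3, 18/13)

T(p) = (-15/13, -3, 18/13)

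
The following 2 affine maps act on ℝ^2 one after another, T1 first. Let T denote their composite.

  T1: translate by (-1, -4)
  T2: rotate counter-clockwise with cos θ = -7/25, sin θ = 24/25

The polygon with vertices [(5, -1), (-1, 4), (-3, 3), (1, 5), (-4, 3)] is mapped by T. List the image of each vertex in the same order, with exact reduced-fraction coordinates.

T1 translate by (-1, -4): (5, -1) → (4, -5); (-1, 4) → (-2, 0); (-3, 3) → (-4, -1); (1, 5) → (0, 1); (-4, 3) → (-5, -1)
T2 rotate counter-clockwise with cos θ = -7/25, sin θ = 24/25: (4, -5) → (92/25, 131/25); (-2, 0) → (14/25, -48/25); (-4, -1) → (52/25, -89/25); (0, 1) → (-24/25, -7/25); (-5, -1) → (59/25, -113/25)

image vertices: (92/25, 131/25), (14/25, -48/25), (52/25, -89/25), (-24/25, -7/25), (59/25, -113/25)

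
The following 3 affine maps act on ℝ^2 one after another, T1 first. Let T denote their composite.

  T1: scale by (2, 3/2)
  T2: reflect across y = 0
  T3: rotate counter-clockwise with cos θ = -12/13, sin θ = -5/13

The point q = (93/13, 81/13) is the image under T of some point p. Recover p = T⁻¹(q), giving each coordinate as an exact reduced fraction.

T1 = [2 0 0; 0 3/2 0; 0 0 1]
T2·T1 = [2 0 0; 0 -3/2 0; 0 0 1]
T3·…·T1 = [-24/13 -15/26 0; -10/13 18/13 0; 0 0 1]
det M = -3; M⁻¹ = [-6/13 -5/26 0; -10/39 8/13 0; 0 0 1]
M⁻¹ · (93/13, 81/13)ᵀ = (-9/2, 2)ᵀ

p = (-9/2, 2)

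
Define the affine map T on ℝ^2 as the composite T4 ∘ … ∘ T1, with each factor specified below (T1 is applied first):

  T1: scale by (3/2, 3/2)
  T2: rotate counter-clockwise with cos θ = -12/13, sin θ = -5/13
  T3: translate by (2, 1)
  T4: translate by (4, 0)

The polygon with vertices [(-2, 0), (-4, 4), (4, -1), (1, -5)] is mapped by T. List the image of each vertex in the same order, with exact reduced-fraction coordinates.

T1 scale by (3/2, 3/2): (-2, 0) → (-3, 0); (-4, 4) → (-6, 6); (4, -1) → (6, -3/2); (1, -5) → (3/2, -15/2)
T2 rotate counter-clockwise with cos θ = -12/13, sin θ = -5/13: (-3, 0) → (36/13, 15/13); (-6, 6) → (102/13, -42/13); (6, -3/2) → (-159/26, -12/13); (3/2, -15/2) → (-111/26, 165/26)
T3 translate by (2, 1): (36/13, 15/13) → (62/13, 28/13); (102/13, -42/13) → (128/13, -29/13); (-159/26, -12/13) → (-107/26, 1/13); (-111/26, 165/26) → (-59/26, 191/26)
T4 translate by (4, 0): (62/13, 28/13) → (114/13, 28/13); (128/13, -29/13) → (180/13, -29/13); (-107/26, 1/13) → (-3/26, 1/13); (-59/26, 191/26) → (45/26, 191/26)

image vertices: (114/13, 28/13), (180/13, -29/13), (-3/26, 1/13), (45/26, 191/26)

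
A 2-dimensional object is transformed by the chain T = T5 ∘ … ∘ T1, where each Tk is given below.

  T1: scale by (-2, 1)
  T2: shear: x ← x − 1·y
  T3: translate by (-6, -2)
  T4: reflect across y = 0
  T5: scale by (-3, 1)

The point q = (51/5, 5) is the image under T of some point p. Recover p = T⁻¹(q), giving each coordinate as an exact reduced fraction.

p = (1/5, -3)

T1 = [-2 0 0; 0 1 0; 0 0 1]
T2·T1 = [-2 -1 0; 0 1 0; 0 0 1]
T3·…·T1 = [-2 -1 -6; 0 1 -2; 0 0 1]
T4·…·T1 = [-2 -1 -6; 0 -1 2; 0 0 1]
T5·…·T1 = [6 3 18; 0 -1 2; 0 0 1]
det M = -6; M⁻¹ = [1/6 1/2 -4; 0 -1 2; 0 0 1]
M⁻¹ · (51/5, 5)ᵀ = (1/5, -3)ᵀ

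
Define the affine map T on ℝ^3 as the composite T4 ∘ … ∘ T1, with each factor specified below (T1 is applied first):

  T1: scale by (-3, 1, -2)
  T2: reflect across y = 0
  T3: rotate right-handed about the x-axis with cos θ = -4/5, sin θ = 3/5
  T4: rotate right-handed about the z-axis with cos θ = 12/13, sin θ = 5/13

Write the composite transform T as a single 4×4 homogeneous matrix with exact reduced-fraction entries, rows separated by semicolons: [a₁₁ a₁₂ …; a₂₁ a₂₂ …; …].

T = [-36/13 -4/13 -6/13 0; -15/13 48/65 72/65 0; 0 -3/5 8/5 0; 0 0 0 1]

T1 = [-3 0 0 0; 0 1 0 0; 0 0 -2 0; 0 0 0 1]
T2·T1 = [-3 0 0 0; 0 -1 0 0; 0 0 -2 0; 0 0 0 1]
T3·…·T1 = [-3 0 0 0; 0 4/5 6/5 0; 0 -3/5 8/5 0; 0 0 0 1]
T4·…·T1 = [-36/13 -4/13 -6/13 0; -15/13 48/65 72/65 0; 0 -3/5 8/5 0; 0 0 0 1]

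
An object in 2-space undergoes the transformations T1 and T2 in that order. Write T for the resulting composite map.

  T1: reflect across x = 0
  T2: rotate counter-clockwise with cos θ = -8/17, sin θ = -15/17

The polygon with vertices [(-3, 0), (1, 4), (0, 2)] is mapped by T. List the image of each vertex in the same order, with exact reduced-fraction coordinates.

T1 reflect across x = 0: (-3, 0) → (3, 0); (1, 4) → (-1, 4); (0, 2) → (0, 2)
T2 rotate counter-clockwise with cos θ = -8/17, sin θ = -15/17: (3, 0) → (-24/17, -45/17); (-1, 4) → (4, -1); (0, 2) → (30/17, -16/17)

image vertices: (-24/17, -45/17), (4, -1), (30/17, -16/17)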